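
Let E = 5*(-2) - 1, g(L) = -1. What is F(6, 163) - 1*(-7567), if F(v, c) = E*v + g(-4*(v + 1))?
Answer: 7500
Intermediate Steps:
E = -11 (E = -10 - 1 = -11)
F(v, c) = -1 - 11*v (F(v, c) = -11*v - 1 = -1 - 11*v)
F(6, 163) - 1*(-7567) = (-1 - 11*6) - 1*(-7567) = (-1 - 66) + 7567 = -67 + 7567 = 7500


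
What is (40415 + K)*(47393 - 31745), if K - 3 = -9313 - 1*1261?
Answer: 466998912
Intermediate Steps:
K = -10571 (K = 3 + (-9313 - 1*1261) = 3 + (-9313 - 1261) = 3 - 10574 = -10571)
(40415 + K)*(47393 - 31745) = (40415 - 10571)*(47393 - 31745) = 29844*15648 = 466998912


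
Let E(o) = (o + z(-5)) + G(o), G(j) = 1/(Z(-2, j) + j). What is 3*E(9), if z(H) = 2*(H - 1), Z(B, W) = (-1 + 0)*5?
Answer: -33/4 ≈ -8.2500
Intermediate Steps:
Z(B, W) = -5 (Z(B, W) = -1*5 = -5)
G(j) = 1/(-5 + j)
z(H) = -2 + 2*H (z(H) = 2*(-1 + H) = -2 + 2*H)
E(o) = -12 + o + 1/(-5 + o) (E(o) = (o + (-2 + 2*(-5))) + 1/(-5 + o) = (o + (-2 - 10)) + 1/(-5 + o) = (o - 12) + 1/(-5 + o) = (-12 + o) + 1/(-5 + o) = -12 + o + 1/(-5 + o))
3*E(9) = 3*((1 + (-12 + 9)*(-5 + 9))/(-5 + 9)) = 3*((1 - 3*4)/4) = 3*((1 - 12)/4) = 3*((¼)*(-11)) = 3*(-11/4) = -33/4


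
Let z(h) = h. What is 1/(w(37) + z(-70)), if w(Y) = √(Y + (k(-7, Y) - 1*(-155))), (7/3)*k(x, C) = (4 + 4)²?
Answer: -245/16382 - 4*√42/8191 ≈ -0.018120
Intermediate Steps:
k(x, C) = 192/7 (k(x, C) = 3*(4 + 4)²/7 = (3/7)*8² = (3/7)*64 = 192/7)
w(Y) = √(1277/7 + Y) (w(Y) = √(Y + (192/7 - 1*(-155))) = √(Y + (192/7 + 155)) = √(Y + 1277/7) = √(1277/7 + Y))
1/(w(37) + z(-70)) = 1/(√(8939 + 49*37)/7 - 70) = 1/(√(8939 + 1813)/7 - 70) = 1/(√10752/7 - 70) = 1/((16*√42)/7 - 70) = 1/(16*√42/7 - 70) = 1/(-70 + 16*√42/7)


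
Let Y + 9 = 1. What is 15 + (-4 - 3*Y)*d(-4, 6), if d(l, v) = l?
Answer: -65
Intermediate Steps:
Y = -8 (Y = -9 + 1 = -8)
15 + (-4 - 3*Y)*d(-4, 6) = 15 + (-4 - 3*(-8))*(-4) = 15 + (-4 + 24)*(-4) = 15 + 20*(-4) = 15 - 80 = -65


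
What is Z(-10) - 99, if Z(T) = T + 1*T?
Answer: -119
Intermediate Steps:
Z(T) = 2*T (Z(T) = T + T = 2*T)
Z(-10) - 99 = 2*(-10) - 99 = -20 - 99 = -119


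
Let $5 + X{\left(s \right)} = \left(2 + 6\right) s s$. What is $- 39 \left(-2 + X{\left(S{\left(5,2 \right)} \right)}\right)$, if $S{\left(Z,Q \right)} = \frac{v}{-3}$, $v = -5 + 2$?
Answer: $-39$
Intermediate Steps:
$v = -3$
$S{\left(Z,Q \right)} = 1$ ($S{\left(Z,Q \right)} = - \frac{3}{-3} = \left(-3\right) \left(- \frac{1}{3}\right) = 1$)
$X{\left(s \right)} = -5 + 8 s^{2}$ ($X{\left(s \right)} = -5 + \left(2 + 6\right) s s = -5 + 8 s s = -5 + 8 s^{2}$)
$- 39 \left(-2 + X{\left(S{\left(5,2 \right)} \right)}\right) = - 39 \left(-2 - \left(5 - 8 \cdot 1^{2}\right)\right) = - 39 \left(-2 + \left(-5 + 8 \cdot 1\right)\right) = - 39 \left(-2 + \left(-5 + 8\right)\right) = - 39 \left(-2 + 3\right) = \left(-39\right) 1 = -39$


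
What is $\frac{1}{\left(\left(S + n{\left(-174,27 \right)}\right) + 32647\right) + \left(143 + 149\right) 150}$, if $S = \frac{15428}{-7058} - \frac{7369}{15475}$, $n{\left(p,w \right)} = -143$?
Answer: $\frac{54611275}{4166913348249} \approx 1.3106 \cdot 10^{-5}$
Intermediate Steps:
$S = - \frac{145379351}{54611275}$ ($S = 15428 \left(- \frac{1}{7058}\right) - \frac{7369}{15475} = - \frac{7714}{3529} - \frac{7369}{15475} = - \frac{145379351}{54611275} \approx -2.6621$)
$\frac{1}{\left(\left(S + n{\left(-174,27 \right)}\right) + 32647\right) + \left(143 + 149\right) 150} = \frac{1}{\left(\left(- \frac{145379351}{54611275} - 143\right) + 32647\right) + \left(143 + 149\right) 150} = \frac{1}{\left(- \frac{7954791676}{54611275} + 32647\right) + 292 \cdot 150} = \frac{1}{\frac{1774939503249}{54611275} + 43800} = \frac{1}{\frac{4166913348249}{54611275}} = \frac{54611275}{4166913348249}$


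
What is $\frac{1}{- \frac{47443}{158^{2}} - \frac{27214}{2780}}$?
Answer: $- \frac{17349980}{202815459} \approx -0.085546$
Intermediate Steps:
$\frac{1}{- \frac{47443}{158^{2}} - \frac{27214}{2780}} = \frac{1}{- \frac{47443}{24964} - \frac{13607}{1390}} = \frac{1}{- \frac{202815459}{17349980}} = - \frac{17349980}{202815459}$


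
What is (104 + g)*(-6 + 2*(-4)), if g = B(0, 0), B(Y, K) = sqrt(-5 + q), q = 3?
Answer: -1456 - 14*I*sqrt(2) ≈ -1456.0 - 19.799*I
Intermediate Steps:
B(Y, K) = I*sqrt(2) (B(Y, K) = sqrt(-5 + 3) = sqrt(-2) = I*sqrt(2))
g = I*sqrt(2) ≈ 1.4142*I
(104 + g)*(-6 + 2*(-4)) = (104 + I*sqrt(2))*(-6 + 2*(-4)) = (104 + I*sqrt(2))*(-6 - 8) = (104 + I*sqrt(2))*(-14) = -1456 - 14*I*sqrt(2)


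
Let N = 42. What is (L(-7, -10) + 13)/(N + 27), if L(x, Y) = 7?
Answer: 20/69 ≈ 0.28986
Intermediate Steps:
(L(-7, -10) + 13)/(N + 27) = (7 + 13)/(42 + 27) = 20/69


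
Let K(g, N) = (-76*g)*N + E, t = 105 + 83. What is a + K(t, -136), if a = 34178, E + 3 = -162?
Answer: 1977181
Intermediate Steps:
E = -165 (E = -3 - 162 = -165)
t = 188
K(g, N) = -165 - 76*N*g (K(g, N) = (-76*g)*N - 165 = -76*N*g - 165 = -165 - 76*N*g)
a + K(t, -136) = 34178 + (-165 - 76*(-136)*188) = 34178 + (-165 + 1943168) = 34178 + 1943003 = 1977181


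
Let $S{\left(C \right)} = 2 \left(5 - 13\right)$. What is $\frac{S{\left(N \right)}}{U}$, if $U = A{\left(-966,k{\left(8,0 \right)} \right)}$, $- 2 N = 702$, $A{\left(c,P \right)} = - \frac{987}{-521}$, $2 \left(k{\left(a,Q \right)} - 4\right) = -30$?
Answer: $- \frac{8336}{987} \approx -8.4458$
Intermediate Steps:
$k{\left(a,Q \right)} = -11$ ($k{\left(a,Q \right)} = 4 + \frac{1}{2} \left(-30\right) = 4 - 15 = -11$)
$A{\left(c,P \right)} = \frac{987}{521}$ ($A{\left(c,P \right)} = \left(-987\right) \left(- \frac{1}{521}\right) = \frac{987}{521}$)
$N = -351$ ($N = \left(- \frac{1}{2}\right) 702 = -351$)
$S{\left(C \right)} = -16$ ($S{\left(C \right)} = 2 \left(-8\right) = -16$)
$U = \frac{987}{521} \approx 1.8944$
$\frac{S{\left(N \right)}}{U} = - \frac{16}{\frac{987}{521}} = \left(-16\right) \frac{521}{987} = - \frac{8336}{987}$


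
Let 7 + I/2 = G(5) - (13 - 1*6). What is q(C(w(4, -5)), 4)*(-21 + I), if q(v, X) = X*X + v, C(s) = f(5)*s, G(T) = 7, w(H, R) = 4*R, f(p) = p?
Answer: 2940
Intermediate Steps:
C(s) = 5*s
q(v, X) = v + X² (q(v, X) = X² + v = v + X²)
I = -14 (I = -14 + 2*(7 - (13 - 1*6)) = -14 + 2*(7 - (13 - 6)) = -14 + 2*(7 - 1*7) = -14 + 2*(7 - 7) = -14 + 2*0 = -14 + 0 = -14)
q(C(w(4, -5)), 4)*(-21 + I) = (5*(4*(-5)) + 4²)*(-21 - 14) = (5*(-20) + 16)*(-35) = (-100 + 16)*(-35) = -84*(-35) = 2940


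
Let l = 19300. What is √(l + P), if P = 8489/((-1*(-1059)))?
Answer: √21653573151/1059 ≈ 138.95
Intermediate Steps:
P = 8489/1059 ≈ 8.0161
√(l + P) = √(19300 + 8489/1059) = √(20447189/1059) = √21653573151/1059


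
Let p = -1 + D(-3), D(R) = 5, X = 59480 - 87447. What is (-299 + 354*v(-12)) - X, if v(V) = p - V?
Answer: 33332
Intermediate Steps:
X = -27967
p = 4 (p = -1 + 5 = 4)
v(V) = 4 - V
(-299 + 354*v(-12)) - X = (-299 + 354*(4 - 1*(-12))) - 1*(-27967) = (-299 + 354*(4 + 12)) + 27967 = (-299 + 354*16) + 27967 = (-299 + 5664) + 27967 = 5365 + 27967 = 33332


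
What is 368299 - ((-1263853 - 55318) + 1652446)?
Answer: 35024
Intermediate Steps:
368299 - ((-1263853 - 55318) + 1652446) = 368299 - (-1319171 + 1652446) = 368299 - 1*333275 = 368299 - 333275 = 35024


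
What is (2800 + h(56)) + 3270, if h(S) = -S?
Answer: 6014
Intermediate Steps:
(2800 + h(56)) + 3270 = (2800 - 1*56) + 3270 = (2800 - 56) + 3270 = 2744 + 3270 = 6014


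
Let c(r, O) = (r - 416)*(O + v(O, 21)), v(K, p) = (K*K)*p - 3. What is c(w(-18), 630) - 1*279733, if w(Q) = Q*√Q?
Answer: -3467858965 - 450118458*I*√2 ≈ -3.4679e+9 - 6.3656e+8*I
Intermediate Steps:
w(Q) = Q^(3/2)
v(K, p) = -3 + p*K² (v(K, p) = K²*p - 3 = p*K² - 3 = -3 + p*K²)
c(r, O) = (-416 + r)*(-3 + O + 21*O²) (c(r, O) = (r - 416)*(O + (-3 + 21*O²)) = (-416 + r)*(-3 + O + 21*O²))
c(w(-18), 630) - 1*279733 = (1248 - 8736*630² - 416*630 + 630*(-18)^(3/2) + 3*(-18)^(3/2)*(-1 + 7*630²)) - 1*279733 = (1248 - 8736*396900 - 262080 + 630*(-54*I*√2) + 3*(-54*I*√2)*(-1 + 7*396900)) - 279733 = (1248 - 3467318400 - 262080 - 34020*I*√2 + 3*(-54*I*√2)*(-1 + 2778300)) - 279733 = (1248 - 3467318400 - 262080 - 34020*I*√2 + 3*(-54*I*√2)*2778299) - 279733 = (1248 - 3467318400 - 262080 - 34020*I*√2 - 450084438*I*√2) - 279733 = (-3467579232 - 450118458*I*√2) - 279733 = -3467858965 - 450118458*I*√2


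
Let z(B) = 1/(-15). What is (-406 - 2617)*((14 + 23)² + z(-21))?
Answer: -62074282/15 ≈ -4.1383e+6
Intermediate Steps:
z(B) = -1/15
(-406 - 2617)*((14 + 23)² + z(-21)) = (-406 - 2617)*((14 + 23)² - 1/15) = -3023*(37² - 1/15) = -3023*(1369 - 1/15) = -3023*20534/15 = -62074282/15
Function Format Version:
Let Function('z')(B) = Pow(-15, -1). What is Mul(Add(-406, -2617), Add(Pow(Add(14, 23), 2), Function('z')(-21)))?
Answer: Rational(-62074282, 15) ≈ -4.1383e+6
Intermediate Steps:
Function('z')(B) = Rational(-1, 15)
Mul(Add(-406, -2617), Add(Pow(Add(14, 23), 2), Function('z')(-21))) = Mul(Add(-406, -2617), Add(Pow(Add(14, 23), 2), Rational(-1, 15))) = Mul(-3023, Add(Pow(37, 2), Rational(-1, 15))) = Mul(-3023, Add(1369, Rational(-1, 15))) = Mul(-3023, Rational(20534, 15)) = Rational(-62074282, 15)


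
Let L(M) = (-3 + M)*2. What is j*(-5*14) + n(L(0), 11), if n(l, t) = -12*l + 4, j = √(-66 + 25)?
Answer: 76 - 70*I*√41 ≈ 76.0 - 448.22*I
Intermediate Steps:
j = I*√41 (j = √(-41) = I*√41 ≈ 6.4031*I)
L(M) = -6 + 2*M
n(l, t) = 4 - 12*l
j*(-5*14) + n(L(0), 11) = (I*√41)*(-5*14) + (4 - 12*(-6 + 2*0)) = (I*√41)*(-70) + (4 - 12*(-6 + 0)) = -70*I*√41 + (4 - 12*(-6)) = -70*I*√41 + (4 + 72) = -70*I*√41 + 76 = 76 - 70*I*√41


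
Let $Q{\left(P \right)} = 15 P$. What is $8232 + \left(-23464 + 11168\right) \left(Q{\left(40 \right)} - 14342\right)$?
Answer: $168979864$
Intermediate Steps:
$8232 + \left(-23464 + 11168\right) \left(Q{\left(40 \right)} - 14342\right) = 8232 + \left(-23464 + 11168\right) \left(15 \cdot 40 - 14342\right) = 8232 - 12296 \left(600 - 14342\right) = 8232 - -168971632 = 8232 + 168971632 = 168979864$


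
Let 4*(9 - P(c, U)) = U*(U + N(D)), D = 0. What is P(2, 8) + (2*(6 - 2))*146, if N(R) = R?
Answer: 1161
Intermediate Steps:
P(c, U) = 9 - U²/4 (P(c, U) = 9 - U*(U + 0)/4 = 9 - U*U/4 = 9 - U²/4)
P(2, 8) + (2*(6 - 2))*146 = (9 - ¼*8²) + (2*(6 - 2))*146 = (9 - ¼*64) + (2*4)*146 = (9 - 16) + 8*146 = -7 + 1168 = 1161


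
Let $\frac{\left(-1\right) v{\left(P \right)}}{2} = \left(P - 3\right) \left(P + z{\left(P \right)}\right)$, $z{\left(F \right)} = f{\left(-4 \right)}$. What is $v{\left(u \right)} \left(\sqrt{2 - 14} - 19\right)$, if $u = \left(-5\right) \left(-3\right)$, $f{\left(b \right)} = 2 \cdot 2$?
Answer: $8664 - 912 i \sqrt{3} \approx 8664.0 - 1579.6 i$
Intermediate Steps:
$f{\left(b \right)} = 4$
$u = 15$
$z{\left(F \right)} = 4$
$v{\left(P \right)} = - 2 \left(-3 + P\right) \left(4 + P\right)$ ($v{\left(P \right)} = - 2 \left(P - 3\right) \left(P + 4\right) = - 2 \left(-3 + P\right) \left(4 + P\right)$)
$v{\left(u \right)} \left(\sqrt{2 - 14} - 19\right) = \left(24 - 30 - 2 \cdot 15^{2}\right) \left(\sqrt{2 - 14} - 19\right) = \left(24 - 30 - 450\right) \left(\sqrt{-12} - 19\right) = \left(24 - 30 - 450\right) \left(2 i \sqrt{3} - 19\right) = - 456 \left(-19 + 2 i \sqrt{3}\right) = 8664 - 912 i \sqrt{3}$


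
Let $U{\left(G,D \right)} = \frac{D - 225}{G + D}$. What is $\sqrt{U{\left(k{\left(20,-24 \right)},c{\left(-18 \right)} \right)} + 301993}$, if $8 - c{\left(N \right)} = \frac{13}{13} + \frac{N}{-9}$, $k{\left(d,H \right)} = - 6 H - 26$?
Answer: $\frac{\sqrt{4568825037}}{123} \approx 549.54$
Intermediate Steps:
$k{\left(d,H \right)} = -26 - 6 H$
$c{\left(N \right)} = 7 + \frac{N}{9}$ ($c{\left(N \right)} = 8 - \left(\frac{13}{13} + \frac{N}{-9}\right) = 8 - \left(13 \cdot \frac{1}{13} + N \left(- \frac{1}{9}\right)\right) = 8 - \left(1 - \frac{N}{9}\right) = 8 + \left(-1 + \frac{N}{9}\right) = 7 + \frac{N}{9}$)
$U{\left(G,D \right)} = \frac{-225 + D}{D + G}$
$\sqrt{U{\left(k{\left(20,-24 \right)},c{\left(-18 \right)} \right)} + 301993} = \sqrt{\frac{-225 + \left(7 + \frac{1}{9} \left(-18\right)\right)}{\left(7 + \frac{1}{9} \left(-18\right)\right) - -118} + 301993} = \sqrt{\frac{-225 + \left(7 - 2\right)}{\left(7 - 2\right) + \left(-26 + 144\right)} + 301993} = \sqrt{\frac{-225 + 5}{5 + 118} + 301993} = \sqrt{\frac{1}{123} \left(-220\right) + 301993} = \sqrt{- \frac{220}{123} + 301993} = \sqrt{\frac{37144919}{123}} = \frac{\sqrt{4568825037}}{123}$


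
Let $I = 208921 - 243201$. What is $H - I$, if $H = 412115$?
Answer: $446395$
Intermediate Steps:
$I = -34280$ ($I = 208921 - 243201 = -34280$)
$H - I = 412115 - -34280 = 412115 + 34280 = 446395$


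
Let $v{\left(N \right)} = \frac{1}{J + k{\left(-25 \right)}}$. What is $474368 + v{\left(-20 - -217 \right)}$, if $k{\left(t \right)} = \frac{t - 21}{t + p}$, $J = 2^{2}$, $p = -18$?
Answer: $\frac{103412267}{218} \approx 4.7437 \cdot 10^{5}$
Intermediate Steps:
$J = 4$
$k{\left(t \right)} = \frac{-21 + t}{-18 + t}$ ($k{\left(t \right)} = \frac{t - 21}{t - 18} = \frac{-21 + t}{-18 + t}$)
$v{\left(N \right)} = \frac{43}{218}$ ($v{\left(N \right)} = \frac{1}{4 + \frac{-21 - 25}{-18 - 25}} = \frac{1}{4 + \frac{1}{-43} \left(-46\right)} = \frac{1}{4 - - \frac{46}{43}} = \frac{1}{4 + \frac{46}{43}} = \frac{1}{\frac{218}{43}} = \frac{43}{218}$)
$474368 + v{\left(-20 - -217 \right)} = 474368 + \frac{43}{218} = \frac{103412267}{218}$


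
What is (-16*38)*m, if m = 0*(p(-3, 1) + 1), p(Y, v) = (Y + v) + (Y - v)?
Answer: 0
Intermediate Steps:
p(Y, v) = 2*Y
m = 0 (m = 0*(2*(-3) + 1) = 0*(-6 + 1) = 0*(-5) = 0)
(-16*38)*m = -16*38*0 = -608*0 = 0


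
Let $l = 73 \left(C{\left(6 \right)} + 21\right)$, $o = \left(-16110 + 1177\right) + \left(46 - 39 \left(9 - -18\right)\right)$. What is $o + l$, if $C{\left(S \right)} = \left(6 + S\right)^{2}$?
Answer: $-3895$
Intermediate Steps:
$o = -15940$ ($o = -14933 + \left(46 - 39 \left(9 + 18\right)\right) = -14933 + \left(46 - 1053\right) = -14933 - 1007 = -15940$)
$l = 12045$ ($l = 73 \left(\left(6 + 6\right)^{2} + 21\right) = 73 \left(12^{2} + 21\right) = 73 \left(144 + 21\right) = 73 \cdot 165 = 12045$)
$o + l = -15940 + 12045 = -3895$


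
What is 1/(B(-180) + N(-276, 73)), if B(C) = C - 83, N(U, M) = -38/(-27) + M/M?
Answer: -27/7036 ≈ -0.0038374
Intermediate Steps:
N(U, M) = 65/27 (N(U, M) = -38*(-1/27) + 1 = 38/27 + 1 = 65/27)
B(C) = -83 + C
1/(B(-180) + N(-276, 73)) = 1/((-83 - 180) + 65/27) = 1/(-263 + 65/27) = 1/(-7036/27) = -27/7036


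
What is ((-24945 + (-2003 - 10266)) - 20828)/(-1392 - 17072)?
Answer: 29021/9232 ≈ 3.1435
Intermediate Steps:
((-24945 + (-2003 - 10266)) - 20828)/(-1392 - 17072) = ((-24945 - 12269) - 20828)/(-18464) = (-37214 - 20828)*(-1/18464) = -58042*(-1/18464) = 29021/9232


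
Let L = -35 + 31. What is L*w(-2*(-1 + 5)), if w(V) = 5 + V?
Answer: 12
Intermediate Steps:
L = -4
L*w(-2*(-1 + 5)) = -4*(5 - 2*(-1 + 5)) = -4*(5 - 2*4) = -4*(5 - 8) = -4*(-3) = 12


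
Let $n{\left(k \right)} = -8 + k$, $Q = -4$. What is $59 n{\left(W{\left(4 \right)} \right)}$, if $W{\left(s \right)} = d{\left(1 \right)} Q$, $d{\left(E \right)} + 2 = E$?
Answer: $-236$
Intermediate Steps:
$d{\left(E \right)} = -2 + E$
$W{\left(s \right)} = 4$ ($W{\left(s \right)} = \left(-2 + 1\right) \left(-4\right) = \left(-1\right) \left(-4\right) = 4$)
$59 n{\left(W{\left(4 \right)} \right)} = 59 \left(-8 + 4\right) = 59 \left(-4\right) = -236$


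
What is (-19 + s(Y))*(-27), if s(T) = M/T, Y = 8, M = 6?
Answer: 1971/4 ≈ 492.75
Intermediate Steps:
s(T) = 6/T
(-19 + s(Y))*(-27) = (-19 + 6/8)*(-27) = (-19 + 6*(1/8))*(-27) = (-19 + 3/4)*(-27) = -73/4*(-27) = 1971/4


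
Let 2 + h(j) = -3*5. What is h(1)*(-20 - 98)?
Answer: 2006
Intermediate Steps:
h(j) = -17 (h(j) = -2 - 3*5 = -2 - 15 = -17)
h(1)*(-20 - 98) = -17*(-20 - 98) = -17*(-118) = 2006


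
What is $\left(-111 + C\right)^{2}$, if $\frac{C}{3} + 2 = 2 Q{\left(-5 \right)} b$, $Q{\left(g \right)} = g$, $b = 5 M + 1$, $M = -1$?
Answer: $9$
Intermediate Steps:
$b = -4$ ($b = 5 \left(-1\right) + 1 = -5 + 1 = -4$)
$C = 114$ ($C = -6 + 3 \cdot 2 \left(-5\right) \left(-4\right) = -6 + 3 \left(\left(-10\right) \left(-4\right)\right) = -6 + 3 \cdot 40 = -6 + 120 = 114$)
$\left(-111 + C\right)^{2} = \left(-111 + 114\right)^{2} = 3^{2} = 9$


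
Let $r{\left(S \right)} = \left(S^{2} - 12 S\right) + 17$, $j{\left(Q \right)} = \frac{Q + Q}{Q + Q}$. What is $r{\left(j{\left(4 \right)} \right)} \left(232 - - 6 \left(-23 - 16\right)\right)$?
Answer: $-12$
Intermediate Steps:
$j{\left(Q \right)} = 1$ ($j{\left(Q \right)} = \frac{2 Q}{2 Q} = 2 Q \frac{1}{2 Q} = 1$)
$r{\left(S \right)} = 17 + S^{2} - 12 S$
$r{\left(j{\left(4 \right)} \right)} \left(232 - - 6 \left(-23 - 16\right)\right) = \left(17 + 1^{2} - 12\right) \left(232 - - 6 \left(-23 - 16\right)\right) = \left(17 + 1 - 12\right) \left(232 - \left(-6\right) \left(-39\right)\right) = 6 \left(232 - 234\right) = 6 \left(-2\right) = -12$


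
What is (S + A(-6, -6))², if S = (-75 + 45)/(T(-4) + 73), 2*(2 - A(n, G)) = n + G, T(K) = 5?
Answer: 9801/169 ≈ 57.994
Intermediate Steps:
A(n, G) = 2 - G/2 - n/2 (A(n, G) = 2 - (n + G)/2 = 2 - (G + n)/2 = 2 + (-G/2 - n/2) = 2 - G/2 - n/2)
S = -5/13 (S = (-75 + 45)/(5 + 73) = -30/78 = -30*1/78 = -5/13 ≈ -0.38462)
(S + A(-6, -6))² = (-5/13 + (2 - ½*(-6) - ½*(-6)))² = (-5/13 + (2 + 3 + 3))² = (-5/13 + 8)² = (99/13)² = 9801/169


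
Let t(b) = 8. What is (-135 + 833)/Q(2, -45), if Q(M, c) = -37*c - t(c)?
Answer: 698/1657 ≈ 0.42124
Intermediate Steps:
Q(M, c) = -8 - 37*c (Q(M, c) = -37*c - 1*8 = -37*c - 8 = -8 - 37*c)
(-135 + 833)/Q(2, -45) = (-135 + 833)/(-8 - 37*(-45)) = 698/(-8 + 1665) = 698/1657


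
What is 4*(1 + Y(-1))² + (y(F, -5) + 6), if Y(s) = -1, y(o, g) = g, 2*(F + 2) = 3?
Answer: 1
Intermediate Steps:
F = -½ (F = -2 + (½)*3 = -2 + 3/2 = -½ ≈ -0.50000)
4*(1 + Y(-1))² + (y(F, -5) + 6) = 4*(1 - 1)² + (-5 + 6) = 4*0² + 1 = 4*0 + 1 = 0 + 1 = 1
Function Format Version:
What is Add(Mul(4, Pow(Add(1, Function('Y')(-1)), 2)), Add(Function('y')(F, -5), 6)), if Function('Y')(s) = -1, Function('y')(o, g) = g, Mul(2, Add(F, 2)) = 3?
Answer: 1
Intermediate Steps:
F = Rational(-1, 2) (F = Add(-2, Mul(Rational(1, 2), 3)) = Add(-2, Rational(3, 2)) = Rational(-1, 2) ≈ -0.50000)
Add(Mul(4, Pow(Add(1, Function('Y')(-1)), 2)), Add(Function('y')(F, -5), 6)) = Add(Mul(4, Pow(Add(1, -1), 2)), Add(-5, 6)) = Add(Mul(4, Pow(0, 2)), 1) = Add(Mul(4, 0), 1) = Add(0, 1) = 1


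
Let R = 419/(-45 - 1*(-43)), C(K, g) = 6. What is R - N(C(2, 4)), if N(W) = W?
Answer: -431/2 ≈ -215.50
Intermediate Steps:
R = -419/2 (R = 419/(-45 + 43) = 419/(-2) = 419*(-1/2) = -419/2 ≈ -209.50)
R - N(C(2, 4)) = -419/2 - 1*6 = -419/2 - 6 = -431/2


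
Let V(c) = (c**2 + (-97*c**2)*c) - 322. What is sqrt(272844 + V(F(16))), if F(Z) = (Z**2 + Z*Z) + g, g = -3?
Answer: I*sqrt(12791074610) ≈ 1.131e+5*I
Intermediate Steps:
F(Z) = -3 + 2*Z**2 (F(Z) = (Z**2 + Z*Z) - 3 = (Z**2 + Z**2) - 3 = 2*Z**2 - 3 = -3 + 2*Z**2)
V(c) = -322 + c**2 - 97*c**3 (V(c) = (c**2 - 97*c**3) - 322 = -322 + c**2 - 97*c**3)
sqrt(272844 + V(F(16))) = sqrt(272844 + (-322 + (-3 + 2*16**2)**2 - 97*(-3 + 2*16**2)**3)) = sqrt(272844 + (-322 + (-3 + 2*256)**2 - 97*(-3 + 2*256)**3)) = sqrt(272844 + (-322 + (-3 + 512)**2 - 97*(-3 + 512)**3)) = sqrt(272844 + (-322 + 509**2 - 97*509**3)) = sqrt(272844 + (-322 + 259081 - 97*131872229)) = sqrt(272844 + (-322 + 259081 - 12791606213)) = sqrt(272844 - 12791347454) = sqrt(-12791074610) = I*sqrt(12791074610)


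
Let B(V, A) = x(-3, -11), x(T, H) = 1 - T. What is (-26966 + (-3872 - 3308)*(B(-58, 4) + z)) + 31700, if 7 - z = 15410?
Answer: 110569554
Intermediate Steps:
z = -15403 (z = 7 - 1*15410 = 7 - 15410 = -15403)
B(V, A) = 4 (B(V, A) = 1 - 1*(-3) = 1 + 3 = 4)
(-26966 + (-3872 - 3308)*(B(-58, 4) + z)) + 31700 = (-26966 + (-3872 - 3308)*(4 - 15403)) + 31700 = (-26966 - 7180*(-15399)) + 31700 = (-26966 + 110564820) + 31700 = 110537854 + 31700 = 110569554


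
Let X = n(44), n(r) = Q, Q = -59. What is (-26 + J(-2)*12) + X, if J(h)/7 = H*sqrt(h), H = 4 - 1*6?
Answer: -85 - 168*I*sqrt(2) ≈ -85.0 - 237.59*I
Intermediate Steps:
H = -2 (H = 4 - 6 = -2)
n(r) = -59
X = -59
J(h) = -14*sqrt(h) (J(h) = 7*(-2*sqrt(h)) = -14*sqrt(h))
(-26 + J(-2)*12) + X = (-26 - 14*I*sqrt(2)*12) - 59 = (-26 - 168*I*sqrt(2)) - 59 = -85 - 168*I*sqrt(2)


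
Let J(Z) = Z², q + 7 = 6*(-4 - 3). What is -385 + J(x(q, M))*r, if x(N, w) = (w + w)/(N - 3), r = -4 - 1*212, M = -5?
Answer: -66415/169 ≈ -392.99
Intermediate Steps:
q = -49 (q = -7 + 6*(-4 - 3) = -7 + 6*(-7) = -7 - 42 = -49)
r = -216 (r = -4 - 212 = -216)
x(N, w) = 2*w/(-3 + N) (x(N, w) = (2*w)/(-3 + N) = 2*w/(-3 + N))
-385 + J(x(q, M))*r = -385 + (2*(-5)/(-3 - 49))²*(-216) = -385 + (2*(-5)/(-52))²*(-216) = -385 + (2*(-5)*(-1/52))²*(-216) = -385 + (5/26)²*(-216) = -385 + (25/676)*(-216) = -385 - 1350/169 = -66415/169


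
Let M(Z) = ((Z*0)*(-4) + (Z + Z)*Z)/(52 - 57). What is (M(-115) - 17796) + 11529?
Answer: -11557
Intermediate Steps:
M(Z) = -2*Z**2/5 (M(Z) = (0*(-4) + (2*Z)*Z)/(-5) = (0 + 2*Z**2)*(-1/5) = (2*Z**2)*(-1/5) = -2*Z**2/5)
(M(-115) - 17796) + 11529 = (-2/5*(-115)**2 - 17796) + 11529 = (-2/5*13225 - 17796) + 11529 = (-5290 - 17796) + 11529 = -23086 + 11529 = -11557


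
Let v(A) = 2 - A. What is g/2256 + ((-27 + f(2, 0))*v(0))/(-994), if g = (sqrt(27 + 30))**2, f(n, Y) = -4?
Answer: 32755/373744 ≈ 0.087640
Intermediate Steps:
g = 57 (g = (sqrt(57))**2 = 57)
g/2256 + ((-27 + f(2, 0))*v(0))/(-994) = 57/2256 + ((-27 - 4)*(2 - 1*0))/(-994) = 57*(1/2256) - 31*(2 + 0)*(-1/994) = 19/752 - 31*2*(-1/994) = 19/752 - 62*(-1/994) = 19/752 + 31/497 = 32755/373744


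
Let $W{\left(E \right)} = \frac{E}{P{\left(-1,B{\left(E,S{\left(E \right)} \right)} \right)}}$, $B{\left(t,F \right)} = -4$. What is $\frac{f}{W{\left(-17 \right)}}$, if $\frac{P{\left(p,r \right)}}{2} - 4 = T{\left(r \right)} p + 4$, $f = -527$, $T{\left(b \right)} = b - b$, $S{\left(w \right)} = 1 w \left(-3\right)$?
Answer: $496$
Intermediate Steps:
$S{\left(w \right)} = - 3 w$ ($S{\left(w \right)} = w \left(-3\right) = - 3 w$)
$T{\left(b \right)} = 0$
$P{\left(p,r \right)} = 16$ ($P{\left(p,r \right)} = 8 + 2 \left(0 p + 4\right) = 8 + 2 \left(0 + 4\right) = 8 + 2 \cdot 4 = 8 + 8 = 16$)
$W{\left(E \right)} = \frac{E}{16}$
$\frac{f}{W{\left(-17 \right)}} = - \frac{527}{\frac{1}{16} \left(-17\right)} = - \frac{527}{- \frac{17}{16}} = \left(-527\right) \left(- \frac{16}{17}\right) = 496$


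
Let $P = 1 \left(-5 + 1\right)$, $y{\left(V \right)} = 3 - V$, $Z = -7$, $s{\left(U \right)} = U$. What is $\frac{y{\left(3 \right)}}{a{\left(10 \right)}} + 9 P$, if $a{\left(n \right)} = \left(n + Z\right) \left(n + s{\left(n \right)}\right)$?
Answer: $-36$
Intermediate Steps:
$a{\left(n \right)} = 2 n \left(-7 + n\right)$ ($a{\left(n \right)} = \left(n - 7\right) \left(n + n\right) = \left(-7 + n\right) 2 n = 2 n \left(-7 + n\right)$)
$P = -4$ ($P = 1 \left(-4\right) = -4$)
$\frac{y{\left(3 \right)}}{a{\left(10 \right)}} + 9 P = \frac{3 - 3}{2 \cdot 10 \left(-7 + 10\right)} + 9 \left(-4\right) = \frac{3 - 3}{2 \cdot 10 \cdot 3} - 36 = \frac{0}{60} - 36 = 0 \cdot \frac{1}{60} - 36 = 0 - 36 = -36$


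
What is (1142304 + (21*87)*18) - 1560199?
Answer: -385009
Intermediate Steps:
(1142304 + (21*87)*18) - 1560199 = (1142304 + 1827*18) - 1560199 = (1142304 + 32886) - 1560199 = 1175190 - 1560199 = -385009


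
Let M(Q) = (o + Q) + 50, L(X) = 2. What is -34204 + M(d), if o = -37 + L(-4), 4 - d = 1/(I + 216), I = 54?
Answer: -9229951/270 ≈ -34185.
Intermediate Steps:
d = 1079/270 (d = 4 - 1/(54 + 216) = 4 - 1/270 = 1079/270 ≈ 3.9963)
o = -35 (o = -37 + 2 = -35)
M(Q) = 15 + Q (M(Q) = (-35 + Q) + 50 = 15 + Q)
-34204 + M(d) = -34204 + (15 + 1079/270) = -34204 + 5129/270 = -9229951/270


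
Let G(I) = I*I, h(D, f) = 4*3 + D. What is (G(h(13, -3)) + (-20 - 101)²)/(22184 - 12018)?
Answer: 449/299 ≈ 1.5017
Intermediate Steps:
h(D, f) = 12 + D
G(I) = I²
(G(h(13, -3)) + (-20 - 101)²)/(22184 - 12018) = ((12 + 13)² + (-20 - 101)²)/(22184 - 12018) = (25² + (-121)²)/10166 = (625 + 14641)*(1/10166) = 15266*(1/10166) = 449/299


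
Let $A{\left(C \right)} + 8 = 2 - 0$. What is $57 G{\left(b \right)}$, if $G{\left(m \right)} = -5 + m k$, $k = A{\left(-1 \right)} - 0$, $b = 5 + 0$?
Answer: $-1995$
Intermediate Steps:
$A{\left(C \right)} = -6$ ($A{\left(C \right)} = -8 + \left(2 - 0\right) = -8 + \left(2 + 0\right) = -8 + 2 = -6$)
$b = 5$
$k = -6$ ($k = -6 - 0 = -6 + \left(-5 + 5\right) = -6 + 0 = -6$)
$G{\left(m \right)} = -5 - 6 m$ ($G{\left(m \right)} = -5 + m \left(-6\right) = -5 - 6 m$)
$57 G{\left(b \right)} = 57 \left(-5 - 30\right) = 57 \left(-35\right) = -1995$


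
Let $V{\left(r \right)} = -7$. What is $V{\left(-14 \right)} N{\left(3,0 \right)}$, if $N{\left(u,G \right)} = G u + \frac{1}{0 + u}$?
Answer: $- \frac{7}{3} \approx -2.3333$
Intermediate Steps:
$N{\left(u,G \right)} = \frac{1}{u} + G u$ ($N{\left(u,G \right)} = G u + \frac{1}{u} = \frac{1}{u} + G u$)
$V{\left(-14 \right)} N{\left(3,0 \right)} = - 7 \left(\frac{1}{3} + 0 \cdot 3\right) = - 7 \left(\frac{1}{3} + 0\right) = \left(-7\right) \frac{1}{3} = - \frac{7}{3}$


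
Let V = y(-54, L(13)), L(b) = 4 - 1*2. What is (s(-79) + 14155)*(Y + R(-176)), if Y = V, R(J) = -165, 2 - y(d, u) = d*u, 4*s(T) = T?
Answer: -3109755/4 ≈ -7.7744e+5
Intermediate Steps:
L(b) = 2 (L(b) = 4 - 2 = 2)
s(T) = T/4
y(d, u) = 2 - d*u
V = 110 (V = 2 - 1*(-54)*2 = 2 + 108 = 110)
Y = 110
(s(-79) + 14155)*(Y + R(-176)) = ((¼)*(-79) + 14155)*(110 - 165) = (-79/4 + 14155)*(-55) = (56541/4)*(-55) = -3109755/4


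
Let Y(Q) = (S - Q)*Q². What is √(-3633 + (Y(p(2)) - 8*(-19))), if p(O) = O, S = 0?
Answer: I*√3489 ≈ 59.068*I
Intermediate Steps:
Y(Q) = -Q³ (Y(Q) = (0 - Q)*Q² = (-Q)*Q² = -Q³)
√(-3633 + (Y(p(2)) - 8*(-19))) = √(-3633 + (-1*2³ - 8*(-19))) = √(-3633 + (-1*8 + 152)) = √(-3633 + (-8 + 152)) = √(-3633 + 144) = √(-3489) = I*√3489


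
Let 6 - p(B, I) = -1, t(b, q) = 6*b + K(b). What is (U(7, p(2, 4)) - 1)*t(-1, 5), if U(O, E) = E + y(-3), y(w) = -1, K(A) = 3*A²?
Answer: -15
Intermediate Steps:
t(b, q) = 3*b² + 6*b (t(b, q) = 6*b + 3*b² = 3*b² + 6*b)
p(B, I) = 7 (p(B, I) = 6 - 1*(-1) = 6 + 1 = 7)
U(O, E) = -1 + E (U(O, E) = E - 1 = -1 + E)
(U(7, p(2, 4)) - 1)*t(-1, 5) = ((-1 + 7) - 1)*(3*(-1)*(2 - 1)) = (6 - 1)*(3*(-1)*1) = 5*(-3) = -15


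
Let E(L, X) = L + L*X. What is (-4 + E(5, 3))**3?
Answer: 4096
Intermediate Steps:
(-4 + E(5, 3))**3 = (-4 + 5*(1 + 3))**3 = (-4 + 5*4)**3 = (-4 + 20)**3 = 16**3 = 4096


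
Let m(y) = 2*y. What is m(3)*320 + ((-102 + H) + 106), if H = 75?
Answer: 1999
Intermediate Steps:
m(3)*320 + ((-102 + H) + 106) = (2*3)*320 + ((-102 + 75) + 106) = 6*320 + (-27 + 106) = 1920 + 79 = 1999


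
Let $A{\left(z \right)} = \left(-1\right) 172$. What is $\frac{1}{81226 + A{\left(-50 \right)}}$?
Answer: $\frac{1}{81054} \approx 1.2337 \cdot 10^{-5}$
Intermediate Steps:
$A{\left(z \right)} = -172$
$\frac{1}{81226 + A{\left(-50 \right)}} = \frac{1}{81226 - 172} = \frac{1}{81054}$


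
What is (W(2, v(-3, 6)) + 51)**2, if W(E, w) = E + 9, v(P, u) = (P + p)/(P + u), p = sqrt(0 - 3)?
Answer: 3844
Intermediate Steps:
p = I*sqrt(3) (p = sqrt(-3) = I*sqrt(3) ≈ 1.732*I)
v(P, u) = (P + I*sqrt(3))/(P + u)
W(E, w) = 9 + E
(W(2, v(-3, 6)) + 51)**2 = ((9 + 2) + 51)**2 = (11 + 51)**2 = 62**2 = 3844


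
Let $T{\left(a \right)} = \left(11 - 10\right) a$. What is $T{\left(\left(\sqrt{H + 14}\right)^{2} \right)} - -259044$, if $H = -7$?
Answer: $259051$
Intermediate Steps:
$T{\left(a \right)} = a$ ($T{\left(a \right)} = 1 a = a$)
$T{\left(\left(\sqrt{H + 14}\right)^{2} \right)} - -259044 = \left(\sqrt{-7 + 14}\right)^{2} - -259044 = \left(\sqrt{7}\right)^{2} + 259044 = 7 + 259044 = 259051$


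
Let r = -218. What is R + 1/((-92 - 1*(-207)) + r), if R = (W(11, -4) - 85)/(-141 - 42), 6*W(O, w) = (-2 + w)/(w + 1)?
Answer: 25613/56547 ≈ 0.45295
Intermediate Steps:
W(O, w) = (-2 + w)/(6*(1 + w)) (W(O, w) = ((-2 + w)/(w + 1))/6 = ((-2 + w)/(1 + w))/6 = (-2 + w)/(6*(1 + w)))
R = 254/549 (R = ((-2 - 4)/(6*(1 - 4)) - 85)/(-141 - 42) = ((1/6)*(-6)/(-3) - 85)/(-183) = ((1/6)*(-1/3)*(-6) - 85)*(-1/183) = (1/3 - 85)*(-1/183) = -254/3*(-1/183) = 254/549 ≈ 0.46266)
R + 1/((-92 - 1*(-207)) + r) = 254/549 + 1/((-92 - 1*(-207)) - 218) = 254/549 + 1/((-92 + 207) - 218) = 254/549 + 1/(115 - 218) = 254/549 + 1/(-103) = 254/549 - 1/103 = 25613/56547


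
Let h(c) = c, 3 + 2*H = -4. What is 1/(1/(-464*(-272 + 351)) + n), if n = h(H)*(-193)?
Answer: 36656/24761127 ≈ 0.0014804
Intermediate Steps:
H = -7/2 (H = -3/2 + (½)*(-4) = -3/2 - 2 = -7/2 ≈ -3.5000)
n = 1351/2 (n = -7/2*(-193) = 1351/2 ≈ 675.50)
1/(1/(-464*(-272 + 351)) + n) = 1/(1/(-464*(-272 + 351)) + 1351/2) = 1/(1/(-464*79) + 1351/2) = 1/(1/(-36656) + 1351/2) = 1/(-1/36656 + 1351/2) = 1/(24761127/36656) = 36656/24761127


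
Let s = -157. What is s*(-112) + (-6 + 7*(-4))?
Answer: 17550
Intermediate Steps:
s*(-112) + (-6 + 7*(-4)) = -157*(-112) + (-6 + 7*(-4)) = 17584 + (-6 - 28) = 17584 - 34 = 17550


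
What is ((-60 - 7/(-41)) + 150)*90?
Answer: 332730/41 ≈ 8115.4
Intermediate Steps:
((-60 - 7/(-41)) + 150)*90 = ((-60 - 7*(-1/41)) + 150)*90 = ((-60 + 7/41) + 150)*90 = (-2453/41 + 150)*90 = (3697/41)*90 = 332730/41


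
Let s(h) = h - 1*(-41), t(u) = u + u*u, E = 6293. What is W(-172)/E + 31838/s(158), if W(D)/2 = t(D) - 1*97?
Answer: 212023904/1252307 ≈ 169.31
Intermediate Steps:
t(u) = u + u²
W(D) = -194 + 2*D*(1 + D) (W(D) = 2*(D*(1 + D) - 1*97) = 2*(D*(1 + D) - 97) = 2*(-97 + D*(1 + D)) = -194 + 2*D*(1 + D))
s(h) = 41 + h (s(h) = h + 41 = 41 + h)
W(-172)/E + 31838/s(158) = (-194 + 2*(-172)*(1 - 172))/6293 + 31838/(41 + 158) = (-194 + 2*(-172)*(-171))*(1/6293) + 31838/199 = (-194 + 58824)*(1/6293) + 31838*(1/199) = 58630*(1/6293) + 31838/199 = 58630/6293 + 31838/199 = 212023904/1252307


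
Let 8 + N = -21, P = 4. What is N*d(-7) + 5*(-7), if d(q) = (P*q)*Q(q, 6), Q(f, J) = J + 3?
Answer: 7273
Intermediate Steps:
N = -29 (N = -8 - 21 = -29)
Q(f, J) = 3 + J
d(q) = 36*q (d(q) = (4*q)*(3 + 6) = (4*q)*9 = 36*q)
N*d(-7) + 5*(-7) = -1044*(-7) + 5*(-7) = -29*(-252) - 35 = 7308 - 35 = 7273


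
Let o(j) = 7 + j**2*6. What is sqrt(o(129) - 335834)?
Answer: I*sqrt(235981) ≈ 485.78*I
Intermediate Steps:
o(j) = 7 + 6*j**2
sqrt(o(129) - 335834) = sqrt((7 + 6*129**2) - 335834) = sqrt((7 + 6*16641) - 335834) = sqrt((7 + 99846) - 335834) = sqrt(99853 - 335834) = sqrt(-235981) = I*sqrt(235981)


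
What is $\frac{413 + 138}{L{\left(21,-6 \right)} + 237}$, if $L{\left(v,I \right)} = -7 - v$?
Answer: $\frac{29}{11} \approx 2.6364$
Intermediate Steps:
$\frac{413 + 138}{L{\left(21,-6 \right)} + 237} = \frac{413 + 138}{\left(-7 - 21\right) + 237} = \frac{551}{\left(-7 - 21\right) + 237} = \frac{551}{-28 + 237} = \frac{551}{209} = 551 \cdot \frac{1}{209} = \frac{29}{11}$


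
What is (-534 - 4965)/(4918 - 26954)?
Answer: 5499/22036 ≈ 0.24955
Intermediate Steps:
(-534 - 4965)/(4918 - 26954) = -5499/(-22036) = -5499*(-1/22036) = 5499/22036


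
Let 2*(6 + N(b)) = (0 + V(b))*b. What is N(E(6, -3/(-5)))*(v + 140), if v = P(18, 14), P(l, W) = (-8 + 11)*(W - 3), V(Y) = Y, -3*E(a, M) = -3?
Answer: -1903/2 ≈ -951.50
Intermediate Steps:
E(a, M) = 1 (E(a, M) = -⅓*(-3) = 1)
P(l, W) = -9 + 3*W (P(l, W) = 3*(-3 + W) = -9 + 3*W)
N(b) = -6 + b²/2 (N(b) = -6 + ((0 + b)*b)/2 = -6 + (b*b)/2 = -6 + b²/2)
v = 33 (v = -9 + 3*14 = -9 + 42 = 33)
N(E(6, -3/(-5)))*(v + 140) = (-6 + (½)*1²)*(33 + 140) = (-6 + (½)*1)*173 = (-6 + ½)*173 = -11/2*173 = -1903/2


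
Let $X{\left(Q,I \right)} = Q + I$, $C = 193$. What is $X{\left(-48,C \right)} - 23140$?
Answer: $-22995$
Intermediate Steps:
$X{\left(Q,I \right)} = I + Q$
$X{\left(-48,C \right)} - 23140 = \left(193 - 48\right) - 23140 = 145 - 23140 = -22995$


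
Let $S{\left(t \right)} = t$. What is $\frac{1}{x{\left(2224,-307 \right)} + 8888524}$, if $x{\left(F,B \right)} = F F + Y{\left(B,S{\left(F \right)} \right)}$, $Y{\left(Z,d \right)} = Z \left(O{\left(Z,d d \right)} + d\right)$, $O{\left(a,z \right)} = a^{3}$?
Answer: $\frac{1}{8896025933} \approx 1.1241 \cdot 10^{-10}$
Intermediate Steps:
$Y{\left(Z,d \right)} = Z \left(d + Z^{3}\right)$ ($Y{\left(Z,d \right)} = Z \left(Z^{3} + d\right) = Z \left(d + Z^{3}\right)$)
$x{\left(F,B \right)} = F^{2} + B \left(F + B^{3}\right)$ ($x{\left(F,B \right)} = F F + B \left(F + B^{3}\right) = F^{2} + B \left(F + B^{3}\right)$)
$\frac{1}{x{\left(2224,-307 \right)} + 8888524} = \frac{1}{\left(2224^{2} - 307 \left(2224 + \left(-307\right)^{3}\right)\right) + 8888524} = \frac{1}{\left(4946176 - 307 \left(2224 - 28934443\right)\right) + 8888524} = \frac{1}{\left(4946176 - -8882191233\right) + 8888524} = \frac{1}{\left(4946176 + 8882191233\right) + 8888524} = \frac{1}{8887137409 + 8888524} = \frac{1}{8896025933}$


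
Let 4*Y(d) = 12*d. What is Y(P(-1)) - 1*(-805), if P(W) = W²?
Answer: 808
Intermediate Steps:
Y(d) = 3*d (Y(d) = (12*d)/4 = 3*d)
Y(P(-1)) - 1*(-805) = 3*(-1)² - 1*(-805) = 3*1 + 805 = 3 + 805 = 808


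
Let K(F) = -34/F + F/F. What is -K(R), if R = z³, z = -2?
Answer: -21/4 ≈ -5.2500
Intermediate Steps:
R = -8 (R = (-2)³ = -8)
K(F) = 1 - 34/F (K(F) = -34/F + 1 = 1 - 34/F)
-K(R) = -(-34 - 8)/(-8) = -(-1)*(-42)/8 = -1*21/4 = -21/4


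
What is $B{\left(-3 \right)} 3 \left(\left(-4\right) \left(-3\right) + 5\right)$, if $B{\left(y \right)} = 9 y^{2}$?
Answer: $4131$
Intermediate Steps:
$B{\left(-3 \right)} 3 \left(\left(-4\right) \left(-3\right) + 5\right) = 9 \left(-3\right)^{2} \cdot 3 \left(\left(-4\right) \left(-3\right) + 5\right) = 9 \cdot 9 \cdot 3 \left(12 + 5\right) = 81 \cdot 3 \cdot 17 = 243 \cdot 17 = 4131$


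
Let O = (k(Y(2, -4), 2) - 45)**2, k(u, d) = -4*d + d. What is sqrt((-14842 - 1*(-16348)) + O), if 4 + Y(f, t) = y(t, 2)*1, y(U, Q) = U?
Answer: 37*sqrt(3) ≈ 64.086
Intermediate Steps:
Y(f, t) = -4 + t (Y(f, t) = -4 + t*1 = -4 + t)
k(u, d) = -3*d
O = 2601 (O = (-3*2 - 45)**2 = (-6 - 45)**2 = (-51)**2 = 2601)
sqrt((-14842 - 1*(-16348)) + O) = sqrt((-14842 - 1*(-16348)) + 2601) = sqrt((-14842 + 16348) + 2601) = sqrt(1506 + 2601) = sqrt(4107) = 37*sqrt(3)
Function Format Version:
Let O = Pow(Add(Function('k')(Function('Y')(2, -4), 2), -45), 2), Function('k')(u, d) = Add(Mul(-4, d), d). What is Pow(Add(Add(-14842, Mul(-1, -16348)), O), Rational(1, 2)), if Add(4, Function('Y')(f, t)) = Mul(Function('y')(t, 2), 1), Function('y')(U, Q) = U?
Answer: Mul(37, Pow(3, Rational(1, 2))) ≈ 64.086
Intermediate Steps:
Function('Y')(f, t) = Add(-4, t) (Function('Y')(f, t) = Add(-4, Mul(t, 1)) = Add(-4, t))
Function('k')(u, d) = Mul(-3, d)
O = 2601 (O = Pow(Add(Mul(-3, 2), -45), 2) = Pow(Add(-6, -45), 2) = Pow(-51, 2) = 2601)
Pow(Add(Add(-14842, Mul(-1, -16348)), O), Rational(1, 2)) = Pow(Add(Add(-14842, Mul(-1, -16348)), 2601), Rational(1, 2)) = Pow(Add(Add(-14842, 16348), 2601), Rational(1, 2)) = Pow(Add(1506, 2601), Rational(1, 2)) = Pow(4107, Rational(1, 2)) = Mul(37, Pow(3, Rational(1, 2)))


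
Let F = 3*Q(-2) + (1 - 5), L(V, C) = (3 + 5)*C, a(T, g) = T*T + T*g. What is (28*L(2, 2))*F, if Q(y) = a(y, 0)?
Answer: 3584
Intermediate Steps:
a(T, g) = T**2 + T*g
L(V, C) = 8*C
Q(y) = y**2 (Q(y) = y*(y + 0) = y*y = y**2)
F = 8 (F = 3*(-2)**2 + (1 - 5) = 3*4 - 4 = 12 - 4 = 8)
(28*L(2, 2))*F = (28*(8*2))*8 = (28*16)*8 = 448*8 = 3584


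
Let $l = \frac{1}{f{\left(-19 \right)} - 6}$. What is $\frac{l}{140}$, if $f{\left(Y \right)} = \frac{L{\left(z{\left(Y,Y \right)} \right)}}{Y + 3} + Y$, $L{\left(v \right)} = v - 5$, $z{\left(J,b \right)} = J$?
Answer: $- \frac{1}{3290} \approx -0.00030395$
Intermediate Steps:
$L{\left(v \right)} = -5 + v$
$f{\left(Y \right)} = Y + \frac{-5 + Y}{3 + Y}$ ($f{\left(Y \right)} = \frac{-5 + Y}{Y + 3} + Y = \frac{-5 + Y}{3 + Y} + Y = Y + \frac{-5 + Y}{3 + Y}$)
$l = - \frac{2}{47}$ ($l = \frac{1}{\frac{-5 + \left(-19\right)^{2} + 4 \left(-19\right)}{3 - 19} - 6} = \frac{1}{\frac{-5 + 361 - 76}{-16} - 6} = \frac{1}{\left(- \frac{1}{16}\right) 280 - 6} = \frac{1}{- \frac{35}{2} - 6} = \frac{1}{- \frac{47}{2}} = - \frac{2}{47} \approx -0.042553$)
$\frac{l}{140} = - \frac{2}{47 \cdot 140} = \left(- \frac{2}{47}\right) \frac{1}{140} = - \frac{1}{3290}$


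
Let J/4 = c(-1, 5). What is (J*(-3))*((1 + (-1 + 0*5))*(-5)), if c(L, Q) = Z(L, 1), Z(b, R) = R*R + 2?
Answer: 0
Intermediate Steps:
Z(b, R) = 2 + R**2 (Z(b, R) = R**2 + 2 = 2 + R**2)
c(L, Q) = 3 (c(L, Q) = 2 + 1**2 = 2 + 1 = 3)
J = 12 (J = 4*3 = 12)
(J*(-3))*((1 + (-1 + 0*5))*(-5)) = (12*(-3))*((1 + (-1 + 0*5))*(-5)) = -36*(1 + (-1 + 0))*(-5) = -36*(1 - 1)*(-5) = -0*(-5) = -36*0 = 0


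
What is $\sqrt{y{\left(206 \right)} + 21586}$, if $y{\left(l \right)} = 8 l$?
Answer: $\sqrt{23234} \approx 152.43$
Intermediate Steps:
$\sqrt{y{\left(206 \right)} + 21586} = \sqrt{8 \cdot 206 + 21586} = \sqrt{1648 + 21586} = \sqrt{23234}$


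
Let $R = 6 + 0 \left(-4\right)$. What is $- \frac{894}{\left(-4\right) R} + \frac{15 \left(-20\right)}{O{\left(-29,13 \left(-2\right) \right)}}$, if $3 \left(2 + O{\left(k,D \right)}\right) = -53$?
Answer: $\frac{12391}{236} \approx 52.504$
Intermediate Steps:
$O{\left(k,D \right)} = - \frac{59}{3}$ ($O{\left(k,D \right)} = -2 + \frac{1}{3} \left(-53\right) = -2 - \frac{53}{3} = - \frac{59}{3}$)
$R = 6$ ($R = 6 + 0 = 6$)
$- \frac{894}{\left(-4\right) R} + \frac{15 \left(-20\right)}{O{\left(-29,13 \left(-2\right) \right)}} = - \frac{894}{\left(-4\right) 6} + \frac{15 \left(-20\right)}{- \frac{59}{3}} = - \frac{894}{-24} - - \frac{900}{59} = \left(-894\right) \left(- \frac{1}{24}\right) + \frac{900}{59} = \frac{149}{4} + \frac{900}{59} = \frac{12391}{236}$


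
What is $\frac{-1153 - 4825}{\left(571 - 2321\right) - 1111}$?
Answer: $\frac{5978}{2861} \approx 2.0895$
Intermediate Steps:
$\frac{-1153 - 4825}{\left(571 - 2321\right) - 1111} = - \frac{5978}{\left(571 - 2321\right) - 1111} = - \frac{5978}{-1750 - 1111} = - \frac{5978}{-2861} = \left(-5978\right) \left(- \frac{1}{2861}\right) = \frac{5978}{2861}$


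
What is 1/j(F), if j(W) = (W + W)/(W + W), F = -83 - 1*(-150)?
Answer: 1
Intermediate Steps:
F = 67 (F = -83 + 150 = 67)
j(W) = 1 (j(W) = (2*W)/((2*W)) = (2*W)*(1/(2*W)) = 1)
1/j(F) = 1/1 = 1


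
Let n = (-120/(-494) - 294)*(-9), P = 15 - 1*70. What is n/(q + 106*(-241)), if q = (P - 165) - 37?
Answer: -72558/708149 ≈ -0.10246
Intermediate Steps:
P = -55 (P = 15 - 70 = -55)
q = -257 (q = (-55 - 165) - 37 = -220 - 37 = -257)
n = 653022/247 (n = (-120*(-1/494) - 294)*(-9) = (60/247 - 294)*(-9) = -72558/247*(-9) = 653022/247 ≈ 2643.8)
n/(q + 106*(-241)) = 653022/(247*(-257 + 106*(-241))) = 653022/(247*(-257 - 25546)) = (653022/247)/(-25803) = (653022/247)*(-1/25803) = -72558/708149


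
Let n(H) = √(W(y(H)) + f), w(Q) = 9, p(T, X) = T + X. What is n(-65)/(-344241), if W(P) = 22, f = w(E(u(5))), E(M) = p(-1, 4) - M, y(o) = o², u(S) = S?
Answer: -√31/344241 ≈ -1.6174e-5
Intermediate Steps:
E(M) = 3 - M (E(M) = (-1 + 4) - M = 3 - M)
f = 9
n(H) = √31 (n(H) = √(22 + 9) = √31)
n(-65)/(-344241) = √31/(-344241) = √31*(-1/344241) = -√31/344241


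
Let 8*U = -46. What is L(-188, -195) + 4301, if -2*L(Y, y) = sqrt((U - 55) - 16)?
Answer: 4301 - I*sqrt(307)/4 ≈ 4301.0 - 4.3804*I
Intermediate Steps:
U = -23/4 (U = (1/8)*(-46) = -23/4 ≈ -5.7500)
L(Y, y) = -I*sqrt(307)/4 (L(Y, y) = -sqrt((-23/4 - 55) - 16)/2 = -sqrt(-243/4 - 16)/2 = -I*sqrt(307)/4)
L(-188, -195) + 4301 = -I*sqrt(307)/4 + 4301 = 4301 - I*sqrt(307)/4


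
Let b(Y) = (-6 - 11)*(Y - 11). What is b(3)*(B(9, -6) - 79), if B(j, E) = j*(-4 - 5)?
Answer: -21760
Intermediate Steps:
b(Y) = 187 - 17*Y (b(Y) = -17*(-11 + Y) = 187 - 17*Y)
B(j, E) = -9*j (B(j, E) = j*(-9) = -9*j)
b(3)*(B(9, -6) - 79) = (187 - 17*3)*(-9*9 - 79) = (187 - 51)*(-81 - 79) = 136*(-160) = -21760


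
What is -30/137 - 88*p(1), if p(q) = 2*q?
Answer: -24142/137 ≈ -176.22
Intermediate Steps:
-30/137 - 88*p(1) = -30/137 - 176 = -24142/137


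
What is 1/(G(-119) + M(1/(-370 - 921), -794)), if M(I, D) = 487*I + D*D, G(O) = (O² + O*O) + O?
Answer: 1291/850302462 ≈ 1.5183e-6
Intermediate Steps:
G(O) = O + 2*O² (G(O) = (O² + O²) + O = 2*O² + O = O + 2*O²)
M(I, D) = D² + 487*I (M(I, D) = 487*I + D² = D² + 487*I)
1/(G(-119) + M(1/(-370 - 921), -794)) = 1/(-119*(1 + 2*(-119)) + ((-794)² + 487/(-370 - 921))) = 1/(-119*(1 - 238) + (630436 + 487/(-1291))) = 1/(-119*(-237) + (630436 + 487*(-1/1291))) = 1/(28203 + (630436 - 487/1291)) = 1/(28203 + 813892389/1291) = 1/(850302462/1291) = 1291/850302462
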